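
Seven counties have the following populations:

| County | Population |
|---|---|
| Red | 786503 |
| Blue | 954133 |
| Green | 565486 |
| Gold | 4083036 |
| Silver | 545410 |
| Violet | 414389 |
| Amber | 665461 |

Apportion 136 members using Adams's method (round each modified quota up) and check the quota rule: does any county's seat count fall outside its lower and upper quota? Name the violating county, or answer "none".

Standard quotas: Red 13.346, Blue 16.191, Green 9.596, Gold 69.287, Silver 9.255, Violet 7.032, Amber 11.292.
Adams allocation: Red 14, Blue 16, Green 10, Gold 68, Silver 10, Violet 7, Amber 11.
Gold has quota 69.287 (lower 69, upper 70) but receives 68 — outside the quota interval.

Gold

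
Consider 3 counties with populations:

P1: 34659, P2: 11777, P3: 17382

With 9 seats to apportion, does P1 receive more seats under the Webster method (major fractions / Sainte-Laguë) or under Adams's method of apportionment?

Webster: P1 5, P2 2, P3 2.
Adams: P1 4, P2 2, P3 3.
P1 gets 5 under Webster and 4 under Adams.

Webster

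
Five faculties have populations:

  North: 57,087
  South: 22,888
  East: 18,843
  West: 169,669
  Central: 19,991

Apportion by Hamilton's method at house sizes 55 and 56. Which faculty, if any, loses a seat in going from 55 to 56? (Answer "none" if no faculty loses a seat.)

none

At 55 seats: North 11, South 4, East 4, West 32, Central 4.
At 56 seats: North 11, South 4, East 4, West 33, Central 4.
No faculty's allocation decreased.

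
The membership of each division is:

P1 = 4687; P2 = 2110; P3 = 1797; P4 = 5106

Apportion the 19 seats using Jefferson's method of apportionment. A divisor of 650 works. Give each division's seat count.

P1 7, P2 3, P3 2, P4 7

With modified divisor 650: modified quotas P1 7.211, P2 3.246, P3 2.765, P4 7.855.
Rounding down: P1 7, P2 3, P3 2, P4 7 (total 19).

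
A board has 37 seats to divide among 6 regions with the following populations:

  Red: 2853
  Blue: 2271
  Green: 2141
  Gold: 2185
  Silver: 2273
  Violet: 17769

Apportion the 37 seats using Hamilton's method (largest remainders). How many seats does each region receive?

Red 3, Blue 3, Green 3, Gold 3, Silver 3, Violet 22

The standard divisor is 29492/37 ≈ 797.081.
Standard quotas: Red 3.5793, Blue 2.8491, Green 2.6861, Gold 2.7413, Silver 2.8517, Violet 22.2926.
Lower quotas: Red 3, Blue 2, Green 2, Gold 2, Silver 2, Violet 22 (sum 33, leaving 4 seats).
Remainders in descending order: Silver 0.8517, Blue 0.8491, Gold 0.7413, Green 0.6861, Red 0.5793, Violet 0.2926.
The surplus seats go to Silver, Blue, Gold, Green.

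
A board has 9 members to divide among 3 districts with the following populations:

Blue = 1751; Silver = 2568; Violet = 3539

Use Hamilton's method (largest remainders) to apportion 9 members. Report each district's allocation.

Blue 2, Silver 3, Violet 4

Standard divisor: 7858 ÷ 9 ≈ 873.111.
Standard quotas: Blue 2.005, Silver 2.941, Violet 4.053.
Lower quotas: Blue 2, Silver 2, Violet 4 (sum 8, leaving 1 seat).
Remainders in descending order: Silver 0.941, Violet 0.053, Blue 0.005.
Largest remainder: Silver receives the extra seat.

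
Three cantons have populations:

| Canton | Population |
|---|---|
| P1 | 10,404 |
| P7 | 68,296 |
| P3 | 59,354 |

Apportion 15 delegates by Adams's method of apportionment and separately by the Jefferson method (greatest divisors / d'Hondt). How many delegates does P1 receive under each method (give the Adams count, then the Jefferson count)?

2 and 1

Adams: P1 2, P7 7, P3 6.
Jefferson: P1 1, P7 8, P3 6.
P1 gets 2 under Adams and 1 under Jefferson.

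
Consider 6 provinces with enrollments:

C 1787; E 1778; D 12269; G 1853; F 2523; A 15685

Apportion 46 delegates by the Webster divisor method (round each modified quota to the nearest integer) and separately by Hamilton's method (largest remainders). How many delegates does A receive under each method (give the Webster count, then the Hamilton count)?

Webster: C 2, E 2, D 16, G 2, F 3, A 21.
Hamilton: C 2, E 2, D 16, G 3, F 3, A 20.
A gets 21 under Webster and 20 under Hamilton.

21 and 20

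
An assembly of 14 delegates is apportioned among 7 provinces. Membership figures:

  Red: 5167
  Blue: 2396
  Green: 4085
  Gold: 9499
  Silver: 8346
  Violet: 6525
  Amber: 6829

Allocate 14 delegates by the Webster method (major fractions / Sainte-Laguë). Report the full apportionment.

Standard divisor 42847/14 ≈ 3060.5; standard quotas: Red 1.688, Blue 0.783, Green 1.335, Gold 3.104, Silver 2.727, Violet 2.132, Amber 2.231.
Rounding to the nearest integer gives Red 2, Blue 1, Green 1, Gold 3, Silver 3, Violet 2, Amber 2 — total 14, matching the house size, so no adjustment is needed.

Red 2, Blue 1, Green 1, Gold 3, Silver 3, Violet 2, Amber 2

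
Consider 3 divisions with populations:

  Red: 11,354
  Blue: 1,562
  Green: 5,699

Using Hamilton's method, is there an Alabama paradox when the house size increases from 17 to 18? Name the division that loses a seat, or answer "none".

At 17 seats: Red 10, Blue 2, Green 5.
At 18 seats: Red 11, Blue 1, Green 6.
Blue drops from 2 to 1.

Blue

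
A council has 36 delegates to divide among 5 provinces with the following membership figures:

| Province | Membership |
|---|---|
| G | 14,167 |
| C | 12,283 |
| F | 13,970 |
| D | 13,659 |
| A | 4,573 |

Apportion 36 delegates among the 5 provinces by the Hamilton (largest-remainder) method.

Standard divisor: 58652 ÷ 36 ≈ 1629.222.
Standard quotas: G 8.6956, C 7.5392, F 8.5746, D 8.3838, A 2.8069.
Lower quotas: G 8, C 7, F 8, D 8, A 2 (sum 33, leaving 3 seats).
Remainders in descending order: A 0.8069, G 0.6956, F 0.5746, C 0.5392, D 0.3838.
The surplus seats go to A, G, F.

G=9, C=7, F=9, D=8, A=3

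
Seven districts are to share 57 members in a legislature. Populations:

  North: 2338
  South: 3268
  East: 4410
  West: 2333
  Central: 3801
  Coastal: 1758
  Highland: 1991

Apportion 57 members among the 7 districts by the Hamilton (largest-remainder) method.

Standard divisor: 19899 ÷ 57 ≈ 349.105.
Standard quotas: North 6.697, South 9.361, East 12.632, West 6.683, Central 10.888, Coastal 5.036, Highland 5.703.
Lower quotas: North 6, South 9, East 12, West 6, Central 10, Coastal 5, Highland 5 (sum 53, leaving 4 seats).
Remainders in descending order: Central 0.888, Highland 0.703, North 0.697, West 0.683, East 0.632, South 0.361, Coastal 0.036.
The surplus seats go to Central, Highland, North, West.

North 7, South 9, East 12, West 7, Central 11, Coastal 5, Highland 6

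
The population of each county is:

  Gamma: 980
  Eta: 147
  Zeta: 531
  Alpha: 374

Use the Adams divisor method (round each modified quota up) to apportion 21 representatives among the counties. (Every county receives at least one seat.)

Standard divisor 2032/21 ≈ 96.762; standard quotas: Gamma 10.128, Eta 1.519, Zeta 5.488, Alpha 3.865.
Rounding up gives 11, 2, 6, 4 = 23 seats, so the divisor must be adjusted.
With modified divisor 108: modified quotas Gamma 9.074, Eta 1.361, Zeta 4.917, Alpha 3.463.
Rounding up: Gamma 10, Eta 2, Zeta 5, Alpha 4 (total 21).

Gamma 10, Eta 2, Zeta 5, Alpha 4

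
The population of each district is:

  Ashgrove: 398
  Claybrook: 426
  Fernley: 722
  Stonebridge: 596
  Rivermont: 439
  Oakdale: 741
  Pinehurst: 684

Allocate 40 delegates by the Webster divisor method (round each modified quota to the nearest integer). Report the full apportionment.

Ashgrove 4, Claybrook 4, Fernley 7, Stonebridge 6, Rivermont 4, Oakdale 8, Pinehurst 7

Standard divisor 4006/40 ≈ 100.15; standard quotas: Ashgrove 3.974, Claybrook 4.254, Fernley 7.209, Stonebridge 5.951, Rivermont 4.383, Oakdale 7.399, Pinehurst 6.830.
Rounding to the nearest integer gives 4, 4, 7, 6, 4, 7, 7 = 39 seats, so the divisor must be adjusted.
With modified divisor 98: modified quotas Ashgrove 4.061, Claybrook 4.347, Fernley 7.367, Stonebridge 6.082, Rivermont 4.480, Oakdale 7.561, Pinehurst 6.980.
Rounding to the nearest integer: Ashgrove 4, Claybrook 4, Fernley 7, Stonebridge 6, Rivermont 4, Oakdale 8, Pinehurst 7 (total 40).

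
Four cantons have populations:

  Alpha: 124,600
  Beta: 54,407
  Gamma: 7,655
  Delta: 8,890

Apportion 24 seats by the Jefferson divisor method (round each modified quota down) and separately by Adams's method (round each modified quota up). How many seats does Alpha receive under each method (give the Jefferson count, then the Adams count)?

16 and 15

Jefferson: Alpha 16, Beta 7, Gamma 0, Delta 1.
Adams: Alpha 15, Beta 7, Gamma 1, Delta 1.
Alpha gets 16 under Jefferson and 15 under Adams.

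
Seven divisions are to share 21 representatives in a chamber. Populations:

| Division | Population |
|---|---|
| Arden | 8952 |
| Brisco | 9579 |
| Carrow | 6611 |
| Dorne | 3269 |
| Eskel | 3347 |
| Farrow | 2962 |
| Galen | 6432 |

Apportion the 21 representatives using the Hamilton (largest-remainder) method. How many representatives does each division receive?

Arden 5, Brisco 5, Carrow 3, Dorne 2, Eskel 2, Farrow 1, Galen 3

Total 41152; standard divisor 41152/21 ≈ 1959.619.
Standard quotas: Arden 4.5682, Brisco 4.8882, Carrow 3.3736, Dorne 1.6682, Eskel 1.7080, Farrow 1.5115, Galen 3.2823.
Lower quotas: Arden 4, Brisco 4, Carrow 3, Dorne 1, Eskel 1, Farrow 1, Galen 3 (sum 17, leaving 4 seats).
Remainders in descending order: Brisco 0.8882, Eskel 0.7080, Dorne 0.6682, Arden 0.5682, Farrow 0.5115, Carrow 0.3736, Galen 0.2823.
Largest remainders: Brisco, Eskel, Dorne, Arden receive the extra seats.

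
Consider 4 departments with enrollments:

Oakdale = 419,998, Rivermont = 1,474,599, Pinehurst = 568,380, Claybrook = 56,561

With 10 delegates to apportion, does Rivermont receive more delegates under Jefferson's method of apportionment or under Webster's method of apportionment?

Jefferson

Jefferson: Oakdale 1, Rivermont 7, Pinehurst 2, Claybrook 0.
Webster: Oakdale 2, Rivermont 6, Pinehurst 2, Claybrook 0.
Rivermont gets 7 under Jefferson and 6 under Webster.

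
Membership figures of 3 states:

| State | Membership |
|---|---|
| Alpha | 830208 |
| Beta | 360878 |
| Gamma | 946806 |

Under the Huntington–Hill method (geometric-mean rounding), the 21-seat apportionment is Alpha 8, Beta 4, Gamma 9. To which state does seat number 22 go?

Priority for the next seat is population ÷ (√(s·(s+1))).
Priorities: Alpha 97840.951, Beta 80694.774, Gamma 99802.115.
Highest priority: Gamma.

Gamma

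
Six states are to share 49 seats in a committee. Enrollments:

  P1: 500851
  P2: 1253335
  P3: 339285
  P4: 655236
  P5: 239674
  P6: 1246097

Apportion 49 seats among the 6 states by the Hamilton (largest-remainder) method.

P1 6; P2 14; P3 4; P4 8; P5 3; P6 14

The standard divisor is 4234478/49 ≈ 86417.918.
Standard quotas: P1 5.7957, P2 14.5032, P3 3.9261, P4 7.5822, P5 2.7734, P6 14.4194.
Lower quotas: P1 5, P2 14, P3 3, P4 7, P5 2, P6 14 (sum 45, leaving 4 seats).
Remainders in descending order: P3 0.9261, P1 0.7957, P5 0.7734, P4 0.5822, P2 0.5032, P6 0.4194.
The surplus seats go to P3, P1, P5, P4.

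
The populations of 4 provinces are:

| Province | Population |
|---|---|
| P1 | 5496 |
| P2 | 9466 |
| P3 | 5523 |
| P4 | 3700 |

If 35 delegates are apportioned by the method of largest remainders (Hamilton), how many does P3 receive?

The standard divisor is 24185/35 = 691.
Standard quotas: P1 7.9537, P2 13.6990, P3 7.9928, P4 5.3546.
Lower quotas: P1 7, P2 13, P3 7, P4 5 (sum 32, leaving 3 seats).
Remainders in descending order: P3 0.9928, P1 0.9537, P2 0.6990, P4 0.3546.
Largest remainders: P3, P1, P2 receive the extra seats.
P3 receives 8.

8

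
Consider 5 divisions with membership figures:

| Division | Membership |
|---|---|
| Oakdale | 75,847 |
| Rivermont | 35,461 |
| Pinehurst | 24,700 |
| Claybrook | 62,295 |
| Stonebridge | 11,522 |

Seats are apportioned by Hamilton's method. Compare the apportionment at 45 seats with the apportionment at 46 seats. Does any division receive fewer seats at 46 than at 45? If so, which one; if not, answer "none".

Stonebridge

At 45 seats: Oakdale 16, Rivermont 8, Pinehurst 5, Claybrook 13, Stonebridge 3.
At 46 seats: Oakdale 17, Rivermont 8, Pinehurst 5, Claybrook 14, Stonebridge 2.
Stonebridge drops from 3 to 2.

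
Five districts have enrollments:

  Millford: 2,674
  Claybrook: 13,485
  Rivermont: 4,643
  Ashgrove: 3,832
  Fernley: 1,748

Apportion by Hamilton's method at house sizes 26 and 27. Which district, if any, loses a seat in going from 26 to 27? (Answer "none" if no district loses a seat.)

At 26 seats: Millford 3, Claybrook 13, Rivermont 4, Ashgrove 4, Fernley 2.
At 27 seats: Millford 2, Claybrook 14, Rivermont 5, Ashgrove 4, Fernley 2.
Millford drops from 3 to 2.

Millford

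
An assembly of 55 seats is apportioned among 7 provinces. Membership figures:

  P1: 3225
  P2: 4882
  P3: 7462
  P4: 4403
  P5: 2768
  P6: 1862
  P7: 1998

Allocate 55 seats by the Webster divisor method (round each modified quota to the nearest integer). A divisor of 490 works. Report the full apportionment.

P1: 7, P2: 10, P3: 15, P4: 9, P5: 6, P6: 4, P7: 4

With modified divisor 490: modified quotas P1 6.582, P2 9.963, P3 15.229, P4 8.986, P5 5.649, P6 3.800, P7 4.078.
Rounding to the nearest integer: P1 7, P2 10, P3 15, P4 9, P5 6, P6 4, P7 4 (total 55).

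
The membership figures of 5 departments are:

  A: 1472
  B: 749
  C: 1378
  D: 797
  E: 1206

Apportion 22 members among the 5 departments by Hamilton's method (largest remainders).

A=6, B=3, C=5, D=3, E=5

Standard divisor: 5602 ÷ 22 ≈ 254.636.
Standard quotas: A 5.781, B 2.941, C 5.412, D 3.130, E 4.736.
Lower quotas: A 5, B 2, C 5, D 3, E 4 (sum 19, leaving 3 seats).
Remainders in descending order: B 0.941, A 0.781, E 0.736, C 0.412, D 0.130.
Largest remainders: B, A, E receive the extra seats.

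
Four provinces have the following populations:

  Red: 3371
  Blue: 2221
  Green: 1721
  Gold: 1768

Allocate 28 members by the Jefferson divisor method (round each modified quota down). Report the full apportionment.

Standard divisor 9081/28 ≈ 324.321; standard quotas: Red 10.394, Blue 6.848, Green 5.306, Gold 5.451.
Rounding down gives 10, 6, 5, 5 = 26 seats, so the divisor must be adjusted.
With modified divisor 300: modified quotas Red 11.237, Blue 7.403, Green 5.737, Gold 5.893.
Rounding down: Red 11, Blue 7, Green 5, Gold 5 (total 28).

Red=11, Blue=7, Green=5, Gold=5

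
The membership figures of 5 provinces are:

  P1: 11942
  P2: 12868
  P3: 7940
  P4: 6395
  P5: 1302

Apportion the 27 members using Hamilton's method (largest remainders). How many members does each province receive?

P1: 8, P2: 9, P3: 5, P4: 4, P5: 1

Total 40447; standard divisor 40447/27 ≈ 1498.037.
Standard quotas: P1 7.9718, P2 8.5899, P3 5.3003, P4 4.2689, P5 0.8691.
Lower quotas: P1 7, P2 8, P3 5, P4 4, P5 0 (sum 24, leaving 3 seats).
Remainders in descending order: P1 0.9718, P5 0.8691, P2 0.5899, P3 0.3003, P4 0.2689.
Largest remainders: P1, P5, P2 receive the extra seats.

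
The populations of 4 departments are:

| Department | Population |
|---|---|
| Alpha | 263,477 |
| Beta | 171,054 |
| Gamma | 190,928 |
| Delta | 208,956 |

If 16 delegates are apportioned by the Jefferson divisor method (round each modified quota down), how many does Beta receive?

3

Standard divisor 834415/16 ≈ 52150.938; standard quotas: Alpha 5.052, Beta 3.280, Gamma 3.661, Delta 4.007.
Rounding down gives 5, 3, 3, 4 = 15 seats, so the divisor must be adjusted.
With modified divisor 45800: modified quotas Alpha 5.753, Beta 3.735, Gamma 4.169, Delta 4.562.
Rounding down: Alpha 5, Beta 3, Gamma 4, Delta 4 (total 16).
Beta receives 3.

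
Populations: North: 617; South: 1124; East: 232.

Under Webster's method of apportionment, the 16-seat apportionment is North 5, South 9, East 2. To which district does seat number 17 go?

South

Priority for the next seat is population ÷ (current seats + 0.5).
Priorities: North 112.182, South 118.316, East 92.800.
Highest priority: South.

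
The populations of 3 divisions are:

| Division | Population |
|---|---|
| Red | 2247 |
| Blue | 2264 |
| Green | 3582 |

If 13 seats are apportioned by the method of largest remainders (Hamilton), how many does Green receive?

The standard divisor is 8093/13 ≈ 622.538.
Standard quotas: Red 3.609, Blue 3.637, Green 5.754.
Lower quotas: Red 3, Blue 3, Green 5 (sum 11, leaving 2 seats).
Remainders in descending order: Green 0.754, Blue 0.637, Red 0.609.
The surplus seats go to Green, Blue.
Green receives 6.

6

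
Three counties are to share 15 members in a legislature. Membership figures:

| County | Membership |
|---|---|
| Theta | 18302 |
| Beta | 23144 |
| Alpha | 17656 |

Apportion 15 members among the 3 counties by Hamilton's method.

Theta 5, Beta 6, Alpha 4

Standard divisor: 59102 ÷ 15 ≈ 3940.133.
Standard quotas: Theta 4.6450, Beta 5.8739, Alpha 4.4811.
Lower quotas: Theta 4, Beta 5, Alpha 4 (sum 13, leaving 2 seats).
Remainders in descending order: Beta 0.8739, Theta 0.6450, Alpha 0.4811.
Largest remainders: Beta, Theta receive the extra seats.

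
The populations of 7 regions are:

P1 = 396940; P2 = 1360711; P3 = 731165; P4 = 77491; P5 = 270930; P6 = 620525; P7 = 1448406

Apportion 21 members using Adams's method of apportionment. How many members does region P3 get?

3

Standard divisor 4906168/21 ≈ 233627.048; standard quotas: P1 1.699, P2 5.824, P3 3.130, P4 0.332, P5 1.160, P6 2.656, P7 6.200.
Rounding up gives 2, 6, 4, 1, 2, 3, 7 = 25 seats, so the divisor must be adjusted.
With modified divisor 280900: modified quotas P1 1.413, P2 4.844, P3 2.603, P4 0.276, P5 0.965, P6 2.209, P7 5.156.
Rounding up: P1 2, P2 5, P3 3, P4 1, P5 1, P6 3, P7 6 (total 21).
P3 receives 3.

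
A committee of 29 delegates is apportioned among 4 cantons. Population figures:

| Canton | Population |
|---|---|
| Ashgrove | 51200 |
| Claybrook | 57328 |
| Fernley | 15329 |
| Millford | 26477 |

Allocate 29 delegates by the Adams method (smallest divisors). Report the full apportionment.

Ashgrove=10, Claybrook=11, Fernley=3, Millford=5

Standard divisor 150334/29 ≈ 5183.931; standard quotas: Ashgrove 9.877, Claybrook 11.059, Fernley 2.957, Millford 5.108.
Rounding up gives 10, 12, 3, 6 = 31 seats, so the divisor must be adjusted.
With modified divisor 5500: modified quotas Ashgrove 9.309, Claybrook 10.423, Fernley 2.787, Millford 4.814.
Rounding up: Ashgrove 10, Claybrook 11, Fernley 3, Millford 5 (total 29).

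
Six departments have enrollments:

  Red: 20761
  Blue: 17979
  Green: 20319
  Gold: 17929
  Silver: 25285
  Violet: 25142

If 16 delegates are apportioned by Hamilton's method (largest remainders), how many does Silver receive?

Standard divisor: 127415 ÷ 16 ≈ 7963.438.
Standard quotas: Red 2.6070, Blue 2.2577, Green 2.5515, Gold 2.2514, Silver 3.1751, Violet 3.1572.
Lower quotas: Red 2, Blue 2, Green 2, Gold 2, Silver 3, Violet 3 (sum 14, leaving 2 seats).
Remainders in descending order: Red 0.6070, Green 0.5515, Blue 0.2577, Gold 0.2514, Silver 0.1751, Violet 0.1572.
The surplus seats go to Red, Green.
Silver receives 3.

3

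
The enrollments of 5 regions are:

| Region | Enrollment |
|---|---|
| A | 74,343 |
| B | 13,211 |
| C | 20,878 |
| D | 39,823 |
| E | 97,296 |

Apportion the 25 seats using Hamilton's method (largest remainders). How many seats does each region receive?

Total 245551; standard divisor 245551/25 ≈ 9822.04.
Standard quotas: A 7.5690, B 1.3450, C 2.1256, D 4.0545, E 9.9059.
Lower quotas: A 7, B 1, C 2, D 4, E 9 (sum 23, leaving 2 seats).
Remainders in descending order: E 0.9059, A 0.5690, B 0.3450, C 0.1256, D 0.0545.
Largest remainders: E, A receive the extra seats.

A=8, B=1, C=2, D=4, E=10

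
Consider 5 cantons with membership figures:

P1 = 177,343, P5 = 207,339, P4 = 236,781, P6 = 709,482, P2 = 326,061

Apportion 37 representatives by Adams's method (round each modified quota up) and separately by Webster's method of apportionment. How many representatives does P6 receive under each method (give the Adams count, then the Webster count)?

Adams: P1 4, P5 5, P4 6, P6 15, P2 7.
Webster: P1 4, P5 5, P4 5, P6 16, P2 7.
P6 gets 15 under Adams and 16 under Webster.

15 and 16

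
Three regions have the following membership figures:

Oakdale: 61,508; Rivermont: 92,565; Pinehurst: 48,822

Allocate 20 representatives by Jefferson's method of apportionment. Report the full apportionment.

Oakdale: 6; Rivermont: 9; Pinehurst: 5

Standard divisor 202895/20 ≈ 10144.75; standard quotas: Oakdale 6.063, Rivermont 9.124, Pinehurst 4.813.
Rounding down gives 6, 9, 4 = 19 seats, so the divisor must be adjusted.
With modified divisor 9500: modified quotas Oakdale 6.475, Rivermont 9.744, Pinehurst 5.139.
Rounding down: Oakdale 6, Rivermont 9, Pinehurst 5 (total 20).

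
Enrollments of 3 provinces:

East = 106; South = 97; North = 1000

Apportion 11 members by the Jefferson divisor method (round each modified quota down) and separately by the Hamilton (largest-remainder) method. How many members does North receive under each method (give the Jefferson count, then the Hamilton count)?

Jefferson: East 1, South 0, North 10.
Hamilton: East 1, South 1, North 9.
North gets 10 under Jefferson and 9 under Hamilton.

10 and 9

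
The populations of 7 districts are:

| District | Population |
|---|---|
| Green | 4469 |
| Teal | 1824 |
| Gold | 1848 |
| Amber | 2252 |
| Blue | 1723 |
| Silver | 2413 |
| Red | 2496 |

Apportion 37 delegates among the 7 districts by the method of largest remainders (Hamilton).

Green 10, Teal 4, Gold 4, Amber 5, Blue 4, Silver 5, Red 5

Standard divisor: 17025 ÷ 37 ≈ 460.135.
Standard quotas: Green 9.712, Teal 3.964, Gold 4.016, Amber 4.894, Blue 3.745, Silver 5.244, Red 5.424.
Lower quotas: Green 9, Teal 3, Gold 4, Amber 4, Blue 3, Silver 5, Red 5 (sum 33, leaving 4 seats).
Remainders in descending order: Teal 0.964, Amber 0.894, Blue 0.745, Green 0.712, Red 0.424, Silver 0.244, Gold 0.016.
The surplus seats go to Teal, Amber, Blue, Green.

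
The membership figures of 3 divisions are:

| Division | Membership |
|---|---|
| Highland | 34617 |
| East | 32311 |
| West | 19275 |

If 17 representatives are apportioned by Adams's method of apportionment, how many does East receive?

6

Standard divisor 86203/17 ≈ 5070.765; standard quotas: Highland 6.827, East 6.372, West 3.801.
Rounding up gives 7, 7, 4 = 18 seats, so the divisor must be adjusted.
With modified divisor 5600: modified quotas Highland 6.182, East 5.770, West 3.442.
Rounding up: Highland 7, East 6, West 4 (total 17).
East receives 6.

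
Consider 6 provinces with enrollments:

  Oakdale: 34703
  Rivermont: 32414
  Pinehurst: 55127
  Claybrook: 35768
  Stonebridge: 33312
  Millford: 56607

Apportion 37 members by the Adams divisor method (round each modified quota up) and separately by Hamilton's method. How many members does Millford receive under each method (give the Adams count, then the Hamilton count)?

Adams: Oakdale 5, Rivermont 5, Pinehurst 8, Claybrook 6, Stonebridge 5, Millford 8.
Hamilton: Oakdale 5, Rivermont 5, Pinehurst 8, Claybrook 5, Stonebridge 5, Millford 9.
Millford gets 8 under Adams and 9 under Hamilton.

8 and 9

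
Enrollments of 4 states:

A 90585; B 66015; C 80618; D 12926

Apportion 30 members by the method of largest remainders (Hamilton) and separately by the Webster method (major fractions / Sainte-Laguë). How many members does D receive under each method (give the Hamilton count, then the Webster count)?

Hamilton: A 11, B 8, C 10, D 1.
Webster: A 11, B 8, C 9, D 2.
D gets 1 under Hamilton and 2 under Webster.

1 and 2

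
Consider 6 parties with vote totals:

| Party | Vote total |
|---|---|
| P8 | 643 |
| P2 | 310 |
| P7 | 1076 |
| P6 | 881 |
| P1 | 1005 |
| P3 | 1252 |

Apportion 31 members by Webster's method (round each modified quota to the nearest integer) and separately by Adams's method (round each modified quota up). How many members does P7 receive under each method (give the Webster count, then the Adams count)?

6 and 7

Webster: P8 4, P2 2, P7 6, P6 5, P1 6, P3 8.
Adams: P8 4, P2 2, P7 7, P6 5, P1 6, P3 7.
P7 gets 6 under Webster and 7 under Adams.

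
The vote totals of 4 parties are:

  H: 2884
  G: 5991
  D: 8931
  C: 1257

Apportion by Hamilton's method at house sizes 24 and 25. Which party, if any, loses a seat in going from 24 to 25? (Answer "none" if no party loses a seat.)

C

At 24 seats: H 4, G 7, D 11, C 2.
At 25 seats: H 4, G 8, D 12, C 1.
C drops from 2 to 1.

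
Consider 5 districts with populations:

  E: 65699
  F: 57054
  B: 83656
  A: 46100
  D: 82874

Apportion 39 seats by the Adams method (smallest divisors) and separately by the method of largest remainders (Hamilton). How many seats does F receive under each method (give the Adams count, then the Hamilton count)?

7 and 6

Adams: E 8, F 7, B 10, A 5, D 9.
Hamilton: E 8, F 6, B 10, A 5, D 10.
F gets 7 under Adams and 6 under Hamilton.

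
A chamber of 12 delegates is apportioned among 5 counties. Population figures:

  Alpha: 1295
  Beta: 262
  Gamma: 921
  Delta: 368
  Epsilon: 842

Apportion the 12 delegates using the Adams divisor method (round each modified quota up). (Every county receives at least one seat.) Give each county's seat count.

Standard divisor 3688/12 ≈ 307.333; standard quotas: Alpha 4.214, Beta 0.852, Gamma 2.997, Delta 1.197, Epsilon 2.740.
Rounding up gives 5, 1, 3, 2, 3 = 14 seats, so the divisor must be adjusted.
With modified divisor 400: modified quotas Alpha 3.237, Beta 0.655, Gamma 2.303, Delta 0.920, Epsilon 2.105.
Rounding up: Alpha 4, Beta 1, Gamma 3, Delta 1, Epsilon 3 (total 12).

Alpha 4; Beta 1; Gamma 3; Delta 1; Epsilon 3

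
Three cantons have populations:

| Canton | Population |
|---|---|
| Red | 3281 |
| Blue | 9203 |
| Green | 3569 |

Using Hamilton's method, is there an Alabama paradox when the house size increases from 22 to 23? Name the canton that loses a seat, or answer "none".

none

At 22 seats: Red 4, Blue 13, Green 5.
At 23 seats: Red 5, Blue 13, Green 5.
No canton's allocation decreased.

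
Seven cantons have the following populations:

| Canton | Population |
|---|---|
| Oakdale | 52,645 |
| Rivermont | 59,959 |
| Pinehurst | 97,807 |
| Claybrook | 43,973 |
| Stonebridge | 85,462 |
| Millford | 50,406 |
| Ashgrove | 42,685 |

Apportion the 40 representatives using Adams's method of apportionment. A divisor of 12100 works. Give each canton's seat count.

Oakdale: 5, Rivermont: 5, Pinehurst: 9, Claybrook: 4, Stonebridge: 8, Millford: 5, Ashgrove: 4

With modified divisor 12100: modified quotas Oakdale 4.351, Rivermont 4.955, Pinehurst 8.083, Claybrook 3.634, Stonebridge 7.063, Millford 4.166, Ashgrove 3.528.
Rounding up: Oakdale 5, Rivermont 5, Pinehurst 9, Claybrook 4, Stonebridge 8, Millford 5, Ashgrove 4 (total 40).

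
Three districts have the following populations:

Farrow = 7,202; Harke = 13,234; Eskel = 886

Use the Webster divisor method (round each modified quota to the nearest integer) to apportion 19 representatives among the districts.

Farrow 6; Harke 12; Eskel 1

Standard divisor 21322/19 ≈ 1122.211; standard quotas: Farrow 6.418, Harke 11.793, Eskel 0.790.
Rounding to the nearest integer gives Farrow 6, Harke 12, Eskel 1 — total 19, matching the house size, so no adjustment is needed.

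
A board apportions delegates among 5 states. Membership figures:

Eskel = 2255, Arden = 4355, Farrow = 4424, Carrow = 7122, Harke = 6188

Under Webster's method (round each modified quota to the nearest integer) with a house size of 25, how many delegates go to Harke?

Standard divisor 24344/25 ≈ 973.76; standard quotas: Eskel 2.316, Arden 4.472, Farrow 4.543, Carrow 7.314, Harke 6.355.
Rounding to the nearest integer gives 2, 4, 5, 7, 6 = 24 seats, so the divisor must be adjusted.
With modified divisor 960: modified quotas Eskel 2.349, Arden 4.536, Farrow 4.608, Carrow 7.419, Harke 6.446.
Rounding to the nearest integer: Eskel 2, Arden 5, Farrow 5, Carrow 7, Harke 6 (total 25).
Harke receives 6.

6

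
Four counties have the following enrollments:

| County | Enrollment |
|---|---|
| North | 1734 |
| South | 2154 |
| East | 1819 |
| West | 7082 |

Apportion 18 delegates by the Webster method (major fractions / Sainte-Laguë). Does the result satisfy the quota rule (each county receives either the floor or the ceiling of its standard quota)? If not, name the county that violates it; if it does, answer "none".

none

Standard quotas: North 2.441, South 3.032, East 2.560, West 9.968.
Webster allocation: North 2, South 3, East 3, West 10.
Every allocation lies between the lower and upper quota.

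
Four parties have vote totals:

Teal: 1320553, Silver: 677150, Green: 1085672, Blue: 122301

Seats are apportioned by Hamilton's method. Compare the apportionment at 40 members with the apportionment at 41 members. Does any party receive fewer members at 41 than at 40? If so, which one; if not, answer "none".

Blue

At 40 seats: Teal 16, Silver 8, Green 14, Blue 2.
At 41 seats: Teal 17, Silver 9, Green 14, Blue 1.
Blue drops from 2 to 1.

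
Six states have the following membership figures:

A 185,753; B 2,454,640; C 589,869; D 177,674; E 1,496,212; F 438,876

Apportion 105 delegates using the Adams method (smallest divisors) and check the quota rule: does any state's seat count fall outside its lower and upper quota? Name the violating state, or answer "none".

B

Standard quotas: A 3.650, B 48.238, C 11.592, D 3.492, E 29.403, F 8.625.
Adams allocation: A 4, B 47, C 12, D 4, E 29, F 9.
B has quota 48.238 (lower 48, upper 49) but receives 47 — outside the quota interval.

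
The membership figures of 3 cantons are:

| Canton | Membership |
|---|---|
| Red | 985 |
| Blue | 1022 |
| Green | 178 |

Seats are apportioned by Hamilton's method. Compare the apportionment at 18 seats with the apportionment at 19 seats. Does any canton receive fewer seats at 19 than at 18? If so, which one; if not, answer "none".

At 18 seats: Red 8, Blue 8, Green 2.
At 19 seats: Red 9, Blue 9, Green 1.
Green drops from 2 to 1.

Green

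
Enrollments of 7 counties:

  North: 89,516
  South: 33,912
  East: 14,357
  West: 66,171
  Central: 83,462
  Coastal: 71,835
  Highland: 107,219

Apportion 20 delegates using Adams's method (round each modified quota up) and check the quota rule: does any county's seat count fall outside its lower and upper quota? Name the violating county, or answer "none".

none

Standard quotas: North 3.838, South 1.454, East 0.616, West 2.837, Central 3.578, Coastal 3.080, Highland 4.597.
Adams allocation: North 4, South 2, East 1, West 3, Central 3, Coastal 3, Highland 4.
Every allocation lies between the lower and upper quota.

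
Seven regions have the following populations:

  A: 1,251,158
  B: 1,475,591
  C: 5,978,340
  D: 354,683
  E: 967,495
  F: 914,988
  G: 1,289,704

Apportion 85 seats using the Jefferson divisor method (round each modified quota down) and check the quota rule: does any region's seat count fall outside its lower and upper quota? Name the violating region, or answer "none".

Standard quotas: A 8.694, B 10.254, C 41.544, D 2.465, E 6.723, F 6.358, G 8.962.
Jefferson allocation: A 9, B 10, C 43, D 2, E 6, F 6, G 9.
C has quota 41.544 (lower 41, upper 42) but receives 43 — outside the quota interval.

C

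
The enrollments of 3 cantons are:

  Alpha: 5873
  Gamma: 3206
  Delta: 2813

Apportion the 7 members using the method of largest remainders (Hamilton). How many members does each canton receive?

Alpha: 3, Gamma: 2, Delta: 2

The standard divisor is 11892/7 ≈ 1698.857.
Standard quotas: Alpha 3.4570, Gamma 1.8872, Delta 1.6558.
Lower quotas: Alpha 3, Gamma 1, Delta 1 (sum 5, leaving 2 seats).
Remainders in descending order: Gamma 0.8872, Delta 0.6558, Alpha 0.4570.
The surplus seats go to Gamma, Delta.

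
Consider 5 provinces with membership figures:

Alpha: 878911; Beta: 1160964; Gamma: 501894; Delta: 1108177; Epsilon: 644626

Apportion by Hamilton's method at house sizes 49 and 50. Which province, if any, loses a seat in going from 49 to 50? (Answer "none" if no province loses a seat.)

At 49 seats: Alpha 10, Beta 13, Gamma 6, Delta 13, Epsilon 7.
At 50 seats: Alpha 10, Beta 14, Gamma 6, Delta 13, Epsilon 7.
No province's allocation decreased.

none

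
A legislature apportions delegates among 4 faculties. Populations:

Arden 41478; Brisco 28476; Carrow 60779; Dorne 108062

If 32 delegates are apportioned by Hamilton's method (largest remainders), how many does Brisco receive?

Standard divisor: 238795 ÷ 32 ≈ 7462.344.
Standard quotas: Arden 5.5583, Brisco 3.8160, Carrow 8.1448, Dorne 14.4810.
Lower quotas: Arden 5, Brisco 3, Carrow 8, Dorne 14 (sum 30, leaving 2 seats).
Remainders in descending order: Brisco 0.8160, Arden 0.5583, Dorne 0.4810, Carrow 0.1448.
The surplus seats go to Brisco, Arden.
Brisco receives 4.

4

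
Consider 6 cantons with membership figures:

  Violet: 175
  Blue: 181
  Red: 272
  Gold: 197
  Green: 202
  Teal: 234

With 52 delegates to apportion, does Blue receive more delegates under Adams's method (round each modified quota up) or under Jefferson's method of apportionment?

Adams: Violet 7, Blue 8, Red 11, Gold 8, Green 8, Teal 10.
Jefferson: Violet 7, Blue 7, Red 12, Gold 8, Green 8, Teal 10.
Blue gets 8 under Adams and 7 under Jefferson.

Adams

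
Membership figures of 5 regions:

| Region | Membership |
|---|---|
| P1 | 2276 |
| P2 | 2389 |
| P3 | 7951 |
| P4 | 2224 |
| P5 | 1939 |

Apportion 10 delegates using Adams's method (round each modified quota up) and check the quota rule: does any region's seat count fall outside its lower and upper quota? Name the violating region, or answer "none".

Standard quotas: P1 1.356, P2 1.424, P3 4.739, P4 1.325, P5 1.156.
Adams allocation: P1 2, P2 2, P3 4, P4 1, P5 1.
Every allocation lies between the lower and upper quota.

none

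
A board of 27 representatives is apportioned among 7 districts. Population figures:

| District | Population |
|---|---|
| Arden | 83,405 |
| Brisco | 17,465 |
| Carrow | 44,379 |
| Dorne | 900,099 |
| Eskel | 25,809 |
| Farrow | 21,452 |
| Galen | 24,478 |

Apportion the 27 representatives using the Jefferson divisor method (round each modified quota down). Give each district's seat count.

Standard divisor 1117087/27 ≈ 41373.593; standard quotas: Arden 2.016, Brisco 0.422, Carrow 1.073, Dorne 21.755, Eskel 0.624, Farrow 0.518, Galen 0.592.
Rounding down gives 2, 0, 1, 21, 0, 0, 0 = 24 seats, so the divisor must be adjusted.
With modified divisor 36800: modified quotas Arden 2.266, Brisco 0.475, Carrow 1.206, Dorne 24.459, Eskel 0.701, Farrow 0.583, Galen 0.665.
Rounding down: Arden 2, Brisco 0, Carrow 1, Dorne 24, Eskel 0, Farrow 0, Galen 0 (total 27).

Arden: 2, Brisco: 0, Carrow: 1, Dorne: 24, Eskel: 0, Farrow: 0, Galen: 0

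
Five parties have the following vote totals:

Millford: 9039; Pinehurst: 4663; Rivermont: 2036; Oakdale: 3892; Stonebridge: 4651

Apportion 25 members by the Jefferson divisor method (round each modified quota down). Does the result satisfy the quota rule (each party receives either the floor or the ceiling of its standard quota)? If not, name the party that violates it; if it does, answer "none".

none

Standard quotas: Millford 9.307, Pinehurst 4.801, Rivermont 2.096, Oakdale 4.007, Stonebridge 4.789.
Jefferson allocation: Millford 9, Pinehurst 5, Rivermont 2, Oakdale 4, Stonebridge 5.
Every allocation lies between the lower and upper quota.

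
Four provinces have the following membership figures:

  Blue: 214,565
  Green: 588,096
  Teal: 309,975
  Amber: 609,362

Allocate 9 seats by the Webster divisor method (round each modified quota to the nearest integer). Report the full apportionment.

Blue 1, Green 3, Teal 2, Amber 3

Standard divisor 1721998/9 ≈ 191333.111; standard quotas: Blue 1.121, Green 3.074, Teal 1.620, Amber 3.185.
Rounding to the nearest integer gives Blue 1, Green 3, Teal 2, Amber 3 — total 9, matching the house size, so no adjustment is needed.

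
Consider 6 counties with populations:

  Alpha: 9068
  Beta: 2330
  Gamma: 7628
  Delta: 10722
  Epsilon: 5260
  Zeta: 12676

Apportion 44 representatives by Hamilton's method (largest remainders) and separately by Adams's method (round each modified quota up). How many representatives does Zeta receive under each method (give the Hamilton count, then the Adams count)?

12 and 11

Hamilton: Alpha 8, Beta 2, Gamma 7, Delta 10, Epsilon 5, Zeta 12.
Adams: Alpha 8, Beta 3, Gamma 7, Delta 10, Epsilon 5, Zeta 11.
Zeta gets 12 under Hamilton and 11 under Adams.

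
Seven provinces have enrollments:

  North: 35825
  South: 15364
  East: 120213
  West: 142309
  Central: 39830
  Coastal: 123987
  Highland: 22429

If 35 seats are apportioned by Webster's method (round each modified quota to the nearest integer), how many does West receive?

10

Standard divisor 499957/35 ≈ 14284.486; standard quotas: North 2.508, South 1.076, East 8.416, West 9.962, Central 2.788, Coastal 8.680, Highland 1.570.
Rounding to the nearest integer gives 3, 1, 8, 10, 3, 9, 2 = 36 seats, so the divisor must be adjusted.
With modified divisor 14500: modified quotas North 2.471, South 1.060, East 8.291, West 9.814, Central 2.747, Coastal 8.551, Highland 1.547.
Rounding to the nearest integer: North 2, South 1, East 8, West 10, Central 3, Coastal 9, Highland 2 (total 35).
West receives 10.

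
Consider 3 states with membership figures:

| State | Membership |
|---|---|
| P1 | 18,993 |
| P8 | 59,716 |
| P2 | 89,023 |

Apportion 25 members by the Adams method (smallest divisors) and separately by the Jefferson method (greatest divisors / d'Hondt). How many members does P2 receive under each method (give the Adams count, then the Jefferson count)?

Adams: P1 3, P8 9, P2 13.
Jefferson: P1 2, P8 9, P2 14.
P2 gets 13 under Adams and 14 under Jefferson.

13 and 14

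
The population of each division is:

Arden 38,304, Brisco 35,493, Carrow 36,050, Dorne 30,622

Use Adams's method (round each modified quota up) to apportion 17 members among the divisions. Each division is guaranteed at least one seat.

Standard divisor 140469/17 ≈ 8262.882; standard quotas: Arden 4.636, Brisco 4.295, Carrow 4.363, Dorne 3.706.
Rounding up gives 5, 5, 5, 4 = 19 seats, so the divisor must be adjusted.
With modified divisor 9300: modified quotas Arden 4.119, Brisco 3.816, Carrow 3.876, Dorne 3.293.
Rounding up: Arden 5, Brisco 4, Carrow 4, Dorne 4 (total 17).

Arden 5, Brisco 4, Carrow 4, Dorne 4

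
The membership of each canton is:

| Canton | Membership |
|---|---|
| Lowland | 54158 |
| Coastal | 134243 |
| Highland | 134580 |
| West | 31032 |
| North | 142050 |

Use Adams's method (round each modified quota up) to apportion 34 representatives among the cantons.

Standard divisor 496063/34 ≈ 14590.088; standard quotas: Lowland 3.712, Coastal 9.201, Highland 9.224, West 2.127, North 9.736.
Rounding up gives 4, 10, 10, 3, 10 = 37 seats, so the divisor must be adjusted.
With modified divisor 15703.1: modified quotas Lowland 3.449, Coastal 8.549, Highland 8.570, West 1.976, North 9.046.
Rounding up: Lowland 4, Coastal 9, Highland 9, West 2, North 10 (total 34).

Lowland 4; Coastal 9; Highland 9; West 2; North 10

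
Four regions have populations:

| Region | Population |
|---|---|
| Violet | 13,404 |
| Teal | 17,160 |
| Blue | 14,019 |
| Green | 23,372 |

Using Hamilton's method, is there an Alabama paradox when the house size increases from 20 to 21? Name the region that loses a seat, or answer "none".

At 20 seats: Violet 4, Teal 5, Blue 4, Green 7.
At 21 seats: Violet 4, Teal 5, Blue 5, Green 7.
No region's allocation decreased.

none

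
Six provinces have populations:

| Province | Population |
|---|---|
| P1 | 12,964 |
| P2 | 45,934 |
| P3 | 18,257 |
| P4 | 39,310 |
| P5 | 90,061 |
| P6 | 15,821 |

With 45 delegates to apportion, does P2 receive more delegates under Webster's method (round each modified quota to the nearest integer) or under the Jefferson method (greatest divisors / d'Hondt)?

Jefferson

Webster: P1 3, P2 9, P3 4, P4 8, P5 18, P6 3.
Jefferson: P1 2, P2 10, P3 3, P4 8, P5 19, P6 3.
P2 gets 9 under Webster and 10 under Jefferson.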